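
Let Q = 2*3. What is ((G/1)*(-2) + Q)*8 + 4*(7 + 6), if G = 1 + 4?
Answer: 20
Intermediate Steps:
G = 5
Q = 6
((G/1)*(-2) + Q)*8 + 4*(7 + 6) = ((5/1)*(-2) + 6)*8 + 4*(7 + 6) = ((5*1)*(-2) + 6)*8 + 4*13 = (5*(-2) + 6)*8 + 52 = (-10 + 6)*8 + 52 = -4*8 + 52 = -32 + 52 = 20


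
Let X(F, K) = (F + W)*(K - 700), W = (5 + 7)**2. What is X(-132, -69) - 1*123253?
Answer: -132481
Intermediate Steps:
W = 144 (W = 12**2 = 144)
X(F, K) = (-700 + K)*(144 + F) (X(F, K) = (F + 144)*(K - 700) = (144 + F)*(-700 + K) = (-700 + K)*(144 + F))
X(-132, -69) - 1*123253 = (-100800 - 700*(-132) + 144*(-69) - 132*(-69)) - 1*123253 = (-100800 + 92400 - 9936 + 9108) - 123253 = -9228 - 123253 = -132481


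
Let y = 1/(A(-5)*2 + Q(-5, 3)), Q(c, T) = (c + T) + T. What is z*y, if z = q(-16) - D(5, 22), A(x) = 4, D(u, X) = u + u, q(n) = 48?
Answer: 38/9 ≈ 4.2222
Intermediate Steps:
D(u, X) = 2*u
z = 38 (z = 48 - 2*5 = 48 - 1*10 = 48 - 10 = 38)
Q(c, T) = c + 2*T (Q(c, T) = (T + c) + T = c + 2*T)
y = ⅑ (y = 1/(4*2 + (-5 + 2*3)) = 1/(8 + (-5 + 6)) = 1/(8 + 1) = 1/9 = ⅑ ≈ 0.11111)
z*y = 38*(⅑) = 38/9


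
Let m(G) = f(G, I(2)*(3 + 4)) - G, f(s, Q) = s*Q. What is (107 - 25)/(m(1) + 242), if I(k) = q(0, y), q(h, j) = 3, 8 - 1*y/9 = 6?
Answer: 41/131 ≈ 0.31298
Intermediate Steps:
y = 18 (y = 72 - 9*6 = 72 - 54 = 18)
I(k) = 3
f(s, Q) = Q*s
m(G) = 20*G (m(G) = (3*(3 + 4))*G - G = (3*7)*G - G = 21*G - G = 20*G)
(107 - 25)/(m(1) + 242) = (107 - 25)/(20*1 + 242) = 82/(20 + 242) = 82/262 = 82*(1/262) = 41/131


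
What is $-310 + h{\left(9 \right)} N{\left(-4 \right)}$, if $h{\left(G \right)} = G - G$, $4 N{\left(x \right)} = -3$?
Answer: $-310$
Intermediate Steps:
$N{\left(x \right)} = - \frac{3}{4}$ ($N{\left(x \right)} = \frac{1}{4} \left(-3\right) = - \frac{3}{4}$)
$h{\left(G \right)} = 0$
$-310 + h{\left(9 \right)} N{\left(-4 \right)} = -310 + 0 \left(- \frac{3}{4}\right) = -310 + 0 = -310$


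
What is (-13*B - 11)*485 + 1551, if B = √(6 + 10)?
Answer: -29004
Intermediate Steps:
B = 4 (B = √16 = 4)
(-13*B - 11)*485 + 1551 = (-13*4 - 11)*485 + 1551 = (-52 - 11)*485 + 1551 = -63*485 + 1551 = -30555 + 1551 = -29004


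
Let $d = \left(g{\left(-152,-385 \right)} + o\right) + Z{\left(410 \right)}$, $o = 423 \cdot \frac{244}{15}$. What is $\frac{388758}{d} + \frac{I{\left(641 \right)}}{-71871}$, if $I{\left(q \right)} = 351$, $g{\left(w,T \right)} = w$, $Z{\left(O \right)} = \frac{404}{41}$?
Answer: $\frac{954550415811}{16547387384} \approx 57.686$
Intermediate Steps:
$Z{\left(O \right)} = \frac{404}{41}$ ($Z{\left(O \right)} = 404 \cdot \frac{1}{41} = \frac{404}{41}$)
$o = \frac{34404}{5}$ ($o = 423 \cdot 244 \cdot \frac{1}{15} = 423 \cdot \frac{244}{15} = \frac{34404}{5} \approx 6880.8$)
$d = \frac{1381424}{205}$ ($d = \left(-152 + \frac{34404}{5}\right) + \frac{404}{41} = \frac{33644}{5} + \frac{404}{41} = \frac{1381424}{205} \approx 6738.7$)
$\frac{388758}{d} + \frac{I{\left(641 \right)}}{-71871} = \frac{388758}{\frac{1381424}{205}} + \frac{351}{-71871} = 388758 \cdot \frac{205}{1381424} + 351 \left(- \frac{1}{71871}\right) = \frac{39847695}{690712} - \frac{117}{23957} = \frac{954550415811}{16547387384}$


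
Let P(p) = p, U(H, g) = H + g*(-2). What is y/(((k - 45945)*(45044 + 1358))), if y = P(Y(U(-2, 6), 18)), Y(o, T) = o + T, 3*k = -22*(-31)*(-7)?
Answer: -6/3308671409 ≈ -1.8134e-9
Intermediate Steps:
k = -4774/3 (k = (-22*(-31)*(-7))/3 = (682*(-7))/3 = (1/3)*(-4774) = -4774/3 ≈ -1591.3)
U(H, g) = H - 2*g
Y(o, T) = T + o
y = 4 (y = 18 + (-2 - 2*6) = 18 + (-2 - 12) = 18 - 14 = 4)
y/(((k - 45945)*(45044 + 1358))) = 4/(((-4774/3 - 45945)*(45044 + 1358))) = 4/((-142609/3*46402)) = 4/(-6617342818/3) = 4*(-3/6617342818) = -6/3308671409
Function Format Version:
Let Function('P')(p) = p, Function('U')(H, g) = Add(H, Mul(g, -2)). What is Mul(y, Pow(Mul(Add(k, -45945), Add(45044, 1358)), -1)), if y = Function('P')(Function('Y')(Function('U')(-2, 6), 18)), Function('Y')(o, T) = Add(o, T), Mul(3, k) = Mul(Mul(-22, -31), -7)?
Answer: Rational(-6, 3308671409) ≈ -1.8134e-9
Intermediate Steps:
k = Rational(-4774, 3) (k = Mul(Rational(1, 3), Mul(Mul(-22, -31), -7)) = Mul(Rational(1, 3), Mul(682, -7)) = Mul(Rational(1, 3), -4774) = Rational(-4774, 3) ≈ -1591.3)
Function('U')(H, g) = Add(H, Mul(-2, g))
Function('Y')(o, T) = Add(T, o)
y = 4 (y = Add(18, Add(-2, Mul(-2, 6))) = Add(18, Add(-2, -12)) = Add(18, -14) = 4)
Mul(y, Pow(Mul(Add(k, -45945), Add(45044, 1358)), -1)) = Mul(4, Pow(Mul(Add(Rational(-4774, 3), -45945), Add(45044, 1358)), -1)) = Mul(4, Pow(Mul(Rational(-142609, 3), 46402), -1)) = Mul(4, Pow(Rational(-6617342818, 3), -1)) = Mul(4, Rational(-3, 6617342818)) = Rational(-6, 3308671409)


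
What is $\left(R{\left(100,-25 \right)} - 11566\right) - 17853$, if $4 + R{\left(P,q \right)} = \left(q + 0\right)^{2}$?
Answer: $-28798$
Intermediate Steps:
$R{\left(P,q \right)} = -4 + q^{2}$ ($R{\left(P,q \right)} = -4 + \left(q + 0\right)^{2} = -4 + q^{2}$)
$\left(R{\left(100,-25 \right)} - 11566\right) - 17853 = \left(\left(-4 + \left(-25\right)^{2}\right) - 11566\right) - 17853 = \left(\left(-4 + 625\right) - 11566\right) - 17853 = \left(621 - 11566\right) - 17853 = -10945 - 17853 = -28798$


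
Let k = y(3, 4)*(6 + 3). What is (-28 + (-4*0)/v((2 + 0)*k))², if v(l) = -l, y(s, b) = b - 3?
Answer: 784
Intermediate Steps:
y(s, b) = -3 + b
k = 9 (k = (-3 + 4)*(6 + 3) = 1*9 = 9)
(-28 + (-4*0)/v((2 + 0)*k))² = (-28 + (-4*0)/((-(2 + 0)*9)))² = (-28 + 0/((-2*9)))² = (-28 + 0/((-1*18)))² = (-28 + 0/(-18))² = (-28 + 0*(-1/18))² = (-28 + 0)² = (-28)² = 784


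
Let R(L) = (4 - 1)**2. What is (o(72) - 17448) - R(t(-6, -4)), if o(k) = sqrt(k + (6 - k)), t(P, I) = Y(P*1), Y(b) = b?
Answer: -17457 + sqrt(6) ≈ -17455.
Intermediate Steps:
t(P, I) = P (t(P, I) = P*1 = P)
o(k) = sqrt(6)
R(L) = 9 (R(L) = 3**2 = 9)
(o(72) - 17448) - R(t(-6, -4)) = (sqrt(6) - 17448) - 1*9 = (-17448 + sqrt(6)) - 9 = -17457 + sqrt(6)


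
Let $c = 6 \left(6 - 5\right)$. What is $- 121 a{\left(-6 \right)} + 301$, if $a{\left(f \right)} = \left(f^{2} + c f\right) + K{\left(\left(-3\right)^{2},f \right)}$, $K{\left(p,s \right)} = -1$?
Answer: $422$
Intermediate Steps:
$c = 6$ ($c = 6 \cdot 1 = 6$)
$a{\left(f \right)} = -1 + f^{2} + 6 f$ ($a{\left(f \right)} = \left(f^{2} + 6 f\right) - 1 = -1 + f^{2} + 6 f$)
$- 121 a{\left(-6 \right)} + 301 = - 121 \left(-1 + \left(-6\right)^{2} + 6 \left(-6\right)\right) + 301 = - 121 \left(-1 + 36 - 36\right) + 301 = \left(-121\right) \left(-1\right) + 301 = 121 + 301 = 422$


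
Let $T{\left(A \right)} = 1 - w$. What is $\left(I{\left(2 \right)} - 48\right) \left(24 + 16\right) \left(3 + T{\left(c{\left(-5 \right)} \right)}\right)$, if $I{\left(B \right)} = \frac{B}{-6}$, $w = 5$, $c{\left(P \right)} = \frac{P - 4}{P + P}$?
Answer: $\frac{5800}{3} \approx 1933.3$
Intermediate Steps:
$c{\left(P \right)} = \frac{-4 + P}{2 P}$
$I{\left(B \right)} = - \frac{B}{6}$ ($I{\left(B \right)} = B \left(- \frac{1}{6}\right) = - \frac{B}{6}$)
$T{\left(A \right)} = -4$ ($T{\left(A \right)} = 1 - 5 = -4$)
$\left(I{\left(2 \right)} - 48\right) \left(24 + 16\right) \left(3 + T{\left(c{\left(-5 \right)} \right)}\right) = \left(\left(- \frac{1}{6}\right) 2 - 48\right) \left(24 + 16\right) \left(3 - 4\right) = \left(- \frac{1}{3} - 48\right) 40 \left(-1\right) = \left(- \frac{145}{3}\right) \left(-40\right) = \frac{5800}{3}$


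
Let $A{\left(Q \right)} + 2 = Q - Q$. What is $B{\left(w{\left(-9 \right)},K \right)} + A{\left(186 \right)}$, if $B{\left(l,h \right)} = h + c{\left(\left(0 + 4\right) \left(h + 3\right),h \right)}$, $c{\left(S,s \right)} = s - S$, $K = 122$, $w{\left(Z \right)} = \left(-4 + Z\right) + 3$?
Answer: $-258$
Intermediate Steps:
$w{\left(Z \right)} = -1 + Z$
$B{\left(l,h \right)} = -12 - 2 h$ ($B{\left(l,h \right)} = h + \left(h - \left(0 + 4\right) \left(h + 3\right)\right) = h + \left(h - 4 \left(3 + h\right)\right) = h - \left(12 + 3 h\right) = -12 - 2 h$)
$A{\left(Q \right)} = -2$ ($A{\left(Q \right)} = -2 + \left(Q - Q\right) = -2 + 0 = -2$)
$B{\left(w{\left(-9 \right)},K \right)} + A{\left(186 \right)} = \left(-12 - 244\right) - 2 = -256 - 2 = -258$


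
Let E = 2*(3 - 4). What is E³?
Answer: -8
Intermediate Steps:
E = -2 (E = 2*(-1) = -2)
E³ = (-2)³ = -8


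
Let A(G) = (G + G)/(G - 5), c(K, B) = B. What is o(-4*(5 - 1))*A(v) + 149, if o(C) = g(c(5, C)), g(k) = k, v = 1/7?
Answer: 2549/17 ≈ 149.94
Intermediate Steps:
v = ⅐ ≈ 0.14286
o(C) = C
A(G) = 2*G/(-5 + G) (A(G) = (2*G)/(-5 + G) = 2*G/(-5 + G))
o(-4*(5 - 1))*A(v) + 149 = (-4*(5 - 1))*(2*(⅐)/(-5 + ⅐)) + 149 = (-4*4)*(2*(⅐)/(-34/7)) + 149 = -32*(-7)/(7*34) + 149 = -16*(-1/17) + 149 = 16/17 + 149 = 2549/17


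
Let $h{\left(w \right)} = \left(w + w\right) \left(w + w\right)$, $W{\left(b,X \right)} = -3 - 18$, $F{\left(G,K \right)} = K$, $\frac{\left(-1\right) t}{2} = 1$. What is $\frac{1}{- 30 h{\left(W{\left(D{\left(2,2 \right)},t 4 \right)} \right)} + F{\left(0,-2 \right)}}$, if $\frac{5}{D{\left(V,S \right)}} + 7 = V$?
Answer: $- \frac{1}{52922} \approx -1.8896 \cdot 10^{-5}$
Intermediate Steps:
$t = -2$ ($t = \left(-2\right) 1 = -2$)
$D{\left(V,S \right)} = \frac{5}{-7 + V}$
$W{\left(b,X \right)} = -21$ ($W{\left(b,X \right)} = -3 - 18 = -21$)
$h{\left(w \right)} = 4 w^{2}$ ($h{\left(w \right)} = 2 w 2 w = 4 w^{2}$)
$\frac{1}{- 30 h{\left(W{\left(D{\left(2,2 \right)},t 4 \right)} \right)} + F{\left(0,-2 \right)}} = \frac{1}{- 30 \cdot 4 \left(-21\right)^{2} - 2} = \frac{1}{- 30 \cdot 4 \cdot 441 - 2} = \frac{1}{\left(-30\right) 1764 - 2} = \frac{1}{-52920 - 2} = \frac{1}{-52922} = - \frac{1}{52922}$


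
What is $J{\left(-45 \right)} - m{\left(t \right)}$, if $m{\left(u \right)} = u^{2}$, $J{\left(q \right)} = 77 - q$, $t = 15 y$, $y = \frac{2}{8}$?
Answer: $\frac{1727}{16} \approx 107.94$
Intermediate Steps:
$y = \frac{1}{4}$ ($y = 2 \cdot \frac{1}{8} = \frac{1}{4} \approx 0.25$)
$t = \frac{15}{4}$ ($t = 15 \cdot \frac{1}{4} = \frac{15}{4} \approx 3.75$)
$J{\left(-45 \right)} - m{\left(t \right)} = \left(77 - -45\right) - \left(\frac{15}{4}\right)^{2} = \left(77 + 45\right) - \frac{225}{16} = 122 - \frac{225}{16} = \frac{1727}{16}$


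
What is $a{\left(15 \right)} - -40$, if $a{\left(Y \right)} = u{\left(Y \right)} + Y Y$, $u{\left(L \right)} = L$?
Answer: $280$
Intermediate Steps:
$a{\left(Y \right)} = Y + Y^{2}$ ($a{\left(Y \right)} = Y + Y Y = Y + Y^{2}$)
$a{\left(15 \right)} - -40 = 15 \left(1 + 15\right) - -40 = 15 \cdot 16 + 40 = 240 + 40 = 280$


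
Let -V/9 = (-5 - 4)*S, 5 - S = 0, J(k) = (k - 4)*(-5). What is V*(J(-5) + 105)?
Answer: 60750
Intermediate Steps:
J(k) = 20 - 5*k (J(k) = (-4 + k)*(-5) = 20 - 5*k)
S = 5 (S = 5 - 1*0 = 5 + 0 = 5)
V = 405 (V = -9*(-5 - 4)*5 = -(-81)*5 = -9*(-45) = 405)
V*(J(-5) + 105) = 405*((20 - 5*(-5)) + 105) = 405*((20 + 25) + 105) = 405*(45 + 105) = 405*150 = 60750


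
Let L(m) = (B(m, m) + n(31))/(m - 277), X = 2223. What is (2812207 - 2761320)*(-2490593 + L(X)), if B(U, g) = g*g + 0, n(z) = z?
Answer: -123191122558683/973 ≈ -1.2661e+11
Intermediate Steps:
B(U, g) = g² (B(U, g) = g² + 0 = g²)
L(m) = (31 + m²)/(-277 + m) (L(m) = (m² + 31)/(m - 277) = (31 + m²)/(-277 + m))
(2812207 - 2761320)*(-2490593 + L(X)) = (2812207 - 2761320)*(-2490593 + (31 + 2223²)/(-277 + 2223)) = 50887*(-2490593 + (31 + 4941729)/1946) = 50887*(-2490593 + (1/1946)*4941760) = 50887*(-2490593 + 2470880/973) = 50887*(-2420876109/973) = -123191122558683/973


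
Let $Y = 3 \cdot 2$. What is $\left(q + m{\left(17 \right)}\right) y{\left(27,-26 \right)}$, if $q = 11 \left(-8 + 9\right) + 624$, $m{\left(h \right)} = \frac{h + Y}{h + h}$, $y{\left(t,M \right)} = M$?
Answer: $- \frac{280969}{17} \approx -16528.0$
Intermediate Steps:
$Y = 6$
$m{\left(h \right)} = \frac{6 + h}{2 h}$ ($m{\left(h \right)} = \frac{h + 6}{h + h} = \frac{6 + h}{2 h}$)
$q = 635$ ($q = 11 \cdot 1 + 624 = 11 + 624 = 635$)
$\left(q + m{\left(17 \right)}\right) y{\left(27,-26 \right)} = \left(635 + \frac{6 + 17}{2 \cdot 17}\right) \left(-26\right) = \left(635 + \frac{1}{2} \cdot \frac{1}{17} \cdot 23\right) \left(-26\right) = \left(635 + \frac{23}{34}\right) \left(-26\right) = \frac{21613}{34} \left(-26\right) = - \frac{280969}{17}$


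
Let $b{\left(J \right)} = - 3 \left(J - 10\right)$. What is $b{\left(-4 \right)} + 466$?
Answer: $508$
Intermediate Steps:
$b{\left(J \right)} = 30 - 3 J$ ($b{\left(J \right)} = - 3 \left(-10 + J\right) = 30 - 3 J$)
$b{\left(-4 \right)} + 466 = \left(30 - -12\right) + 466 = \left(30 + 12\right) + 466 = 42 + 466 = 508$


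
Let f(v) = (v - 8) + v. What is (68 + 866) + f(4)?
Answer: 934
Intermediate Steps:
f(v) = -8 + 2*v (f(v) = (-8 + v) + v = -8 + 2*v)
(68 + 866) + f(4) = (68 + 866) + (-8 + 2*4) = 934 + (-8 + 8) = 934 + 0 = 934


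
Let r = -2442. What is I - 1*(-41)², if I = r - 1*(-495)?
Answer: -3628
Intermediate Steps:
I = -1947 (I = -2442 - 1*(-495) = -2442 + 495 = -1947)
I - 1*(-41)² = -1947 - 1*(-41)² = -1947 - 1*1681 = -1947 - 1681 = -3628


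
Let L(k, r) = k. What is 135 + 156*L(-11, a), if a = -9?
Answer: -1581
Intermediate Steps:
135 + 156*L(-11, a) = 135 + 156*(-11) = 135 - 1716 = -1581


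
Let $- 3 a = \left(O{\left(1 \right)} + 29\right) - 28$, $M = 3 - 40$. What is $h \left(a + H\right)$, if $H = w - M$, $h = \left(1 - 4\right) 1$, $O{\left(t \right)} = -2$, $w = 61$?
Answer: $-295$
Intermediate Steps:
$M = -37$ ($M = 3 - 40 = -37$)
$h = -3$ ($h = \left(-3\right) 1 = -3$)
$H = 98$ ($H = 61 - -37 = 61 + 37 = 98$)
$a = \frac{1}{3}$ ($a = - \frac{\left(-2 + 29\right) - 28}{3} = - \frac{27 - 28}{3} = \left(- \frac{1}{3}\right) \left(-1\right) = \frac{1}{3} \approx 0.33333$)
$h \left(a + H\right) = - 3 \left(\frac{1}{3} + 98\right) = \left(-3\right) \frac{295}{3} = -295$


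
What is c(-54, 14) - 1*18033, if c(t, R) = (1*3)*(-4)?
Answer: -18045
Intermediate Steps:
c(t, R) = -12 (c(t, R) = 3*(-4) = -12)
c(-54, 14) - 1*18033 = -12 - 1*18033 = -12 - 18033 = -18045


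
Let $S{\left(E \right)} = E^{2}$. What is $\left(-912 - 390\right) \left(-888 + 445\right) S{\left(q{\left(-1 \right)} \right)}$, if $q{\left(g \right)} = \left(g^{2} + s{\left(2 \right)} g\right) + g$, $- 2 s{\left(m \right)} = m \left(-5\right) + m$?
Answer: $9228576$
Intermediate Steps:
$s{\left(m \right)} = 2 m$ ($s{\left(m \right)} = - \frac{m \left(-5\right) + m}{2} = - \frac{- 5 m + m}{2} = - \frac{\left(-4\right) m}{2} = 2 m$)
$q{\left(g \right)} = g^{2} + 5 g$ ($q{\left(g \right)} = \left(g^{2} + 2 \cdot 2 g\right) + g = \left(g^{2} + 4 g\right) + g = g^{2} + 5 g$)
$\left(-912 - 390\right) \left(-888 + 445\right) S{\left(q{\left(-1 \right)} \right)} = \left(-912 - 390\right) \left(-888 + 445\right) \left(- (5 - 1)\right)^{2} = \left(-1302\right) \left(-443\right) \left(\left(-1\right) 4\right)^{2} = 576786 \left(-4\right)^{2} = 576786 \cdot 16 = 9228576$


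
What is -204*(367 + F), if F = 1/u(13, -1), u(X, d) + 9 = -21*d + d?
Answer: -823752/11 ≈ -74887.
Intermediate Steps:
u(X, d) = -9 - 20*d (u(X, d) = -9 + (-21*d + d) = -9 - 20*d)
F = 1/11 (F = 1/(-9 - 20*(-1)) = 1/(-9 + 20) = 1/11 ≈ 0.090909)
-204*(367 + F) = -204*(367 + 1/11) = -204*4038/11 = -823752/11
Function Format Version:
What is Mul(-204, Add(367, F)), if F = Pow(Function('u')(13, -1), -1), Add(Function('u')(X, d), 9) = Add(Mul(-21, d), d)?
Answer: Rational(-823752, 11) ≈ -74887.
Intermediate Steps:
Function('u')(X, d) = Add(-9, Mul(-20, d)) (Function('u')(X, d) = Add(-9, Add(Mul(-21, d), d)) = Add(-9, Mul(-20, d)))
F = Rational(1, 11) (F = Pow(Add(-9, Mul(-20, -1)), -1) = Pow(Add(-9, 20), -1) = Pow(11, -1) = Rational(1, 11) ≈ 0.090909)
Mul(-204, Add(367, F)) = Mul(-204, Add(367, Rational(1, 11))) = Mul(-204, Rational(4038, 11)) = Rational(-823752, 11)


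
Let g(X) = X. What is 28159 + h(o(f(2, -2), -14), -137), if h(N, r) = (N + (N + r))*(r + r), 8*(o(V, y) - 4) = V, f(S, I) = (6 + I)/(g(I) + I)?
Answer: 127147/2 ≈ 63574.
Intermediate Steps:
f(S, I) = (6 + I)/(2*I) (f(S, I) = (6 + I)/(I + I) = (6 + I)/((2*I)) = (6 + I)*(1/(2*I)) = (6 + I)/(2*I))
o(V, y) = 4 + V/8
h(N, r) = 2*r*(r + 2*N) (h(N, r) = (r + 2*N)*(2*r) = 2*r*(r + 2*N))
28159 + h(o(f(2, -2), -14), -137) = 28159 + 2*(-137)*(-137 + 2*(4 + ((½)*(6 - 2)/(-2))/8)) = 28159 + 2*(-137)*(-137 + 2*(4 + ((½)*(-½)*4)/8)) = 28159 + 2*(-137)*(-137 + 2*(4 + (⅛)*(-1))) = 28159 + 2*(-137)*(-137 + 2*(4 - ⅛)) = 28159 + 2*(-137)*(-137 + 2*(31/8)) = 28159 + 2*(-137)*(-137 + 31/4) = 28159 + 2*(-137)*(-517/4) = 28159 + 70829/2 = 127147/2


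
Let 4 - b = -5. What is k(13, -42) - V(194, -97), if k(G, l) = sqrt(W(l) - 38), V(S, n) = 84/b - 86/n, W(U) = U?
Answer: -2974/291 + 4*I*sqrt(5) ≈ -10.22 + 8.9443*I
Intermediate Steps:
b = 9 (b = 4 - 1*(-5) = 4 + 5 = 9)
V(S, n) = 28/3 - 86/n (V(S, n) = 84/9 - 86/n = 84*(1/9) - 86/n = 28/3 - 86/n)
k(G, l) = sqrt(-38 + l) (k(G, l) = sqrt(l - 38) = sqrt(-38 + l))
k(13, -42) - V(194, -97) = sqrt(-38 - 42) - (28/3 - 86/(-97)) = sqrt(-80) - (28/3 - 86*(-1/97)) = 4*I*sqrt(5) - (28/3 + 86/97) = 4*I*sqrt(5) - 1*2974/291 = 4*I*sqrt(5) - 2974/291 = -2974/291 + 4*I*sqrt(5)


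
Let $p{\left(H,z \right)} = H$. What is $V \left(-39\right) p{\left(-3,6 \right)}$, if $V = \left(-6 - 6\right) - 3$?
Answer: $-1755$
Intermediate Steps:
$V = -15$ ($V = \left(-6 - 6\right) - 3 = -12 - 3 = -15$)
$V \left(-39\right) p{\left(-3,6 \right)} = \left(-15\right) \left(-39\right) \left(-3\right) = 585 \left(-3\right) = -1755$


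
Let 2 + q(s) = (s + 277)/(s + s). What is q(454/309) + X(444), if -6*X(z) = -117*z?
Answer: 7945695/908 ≈ 8750.8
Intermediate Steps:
q(s) = -2 + (277 + s)/(2*s) (q(s) = -2 + (s + 277)/(s + s) = -2 + (277 + s)/((2*s)) = -2 + (277 + s)*(1/(2*s)) = -2 + (277 + s)/(2*s))
X(z) = 39*z/2 (X(z) = -(-39)*z/2 = 39*z/2)
q(454/309) + X(444) = (277 - 1362/309)/(2*((454/309))) + (39/2)*444 = (277 - 1362/309)/(2*((454*(1/309)))) + 8658 = (277 - 3*454/309)/(2*(454/309)) + 8658 = (1/2)*(309/454)*(277 - 454/103) + 8658 = (1/2)*(309/454)*(28077/103) + 8658 = 84231/908 + 8658 = 7945695/908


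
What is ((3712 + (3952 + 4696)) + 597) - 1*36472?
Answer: -23515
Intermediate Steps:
((3712 + (3952 + 4696)) + 597) - 1*36472 = ((3712 + 8648) + 597) - 36472 = (12360 + 597) - 36472 = 12957 - 36472 = -23515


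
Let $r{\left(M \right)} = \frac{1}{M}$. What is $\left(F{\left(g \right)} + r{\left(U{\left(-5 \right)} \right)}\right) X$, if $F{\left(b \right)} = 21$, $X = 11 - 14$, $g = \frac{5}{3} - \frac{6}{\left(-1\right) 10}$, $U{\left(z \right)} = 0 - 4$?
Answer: $- \frac{249}{4} \approx -62.25$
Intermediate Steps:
$U{\left(z \right)} = -4$ ($U{\left(z \right)} = 0 - 4 = -4$)
$g = \frac{34}{15}$ ($g = 5 \cdot \frac{1}{3} - \frac{6}{-10} = \frac{5}{3} - - \frac{3}{5} = \frac{5}{3} + \frac{3}{5} = \frac{34}{15} \approx 2.2667$)
$X = -3$ ($X = 11 - 14 = -3$)
$\left(F{\left(g \right)} + r{\left(U{\left(-5 \right)} \right)}\right) X = \left(21 + \frac{1}{-4}\right) \left(-3\right) = \left(21 - \frac{1}{4}\right) \left(-3\right) = \frac{83}{4} \left(-3\right) = - \frac{249}{4}$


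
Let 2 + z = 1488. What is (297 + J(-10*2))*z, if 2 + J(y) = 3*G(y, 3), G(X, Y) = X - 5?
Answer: 326920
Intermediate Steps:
z = 1486 (z = -2 + 1488 = 1486)
G(X, Y) = -5 + X
J(y) = -17 + 3*y (J(y) = -2 + 3*(-5 + y) = -2 + (-15 + 3*y) = -17 + 3*y)
(297 + J(-10*2))*z = (297 + (-17 + 3*(-10*2)))*1486 = (297 + (-17 + 3*(-20)))*1486 = (297 + (-17 - 60))*1486 = (297 - 77)*1486 = 220*1486 = 326920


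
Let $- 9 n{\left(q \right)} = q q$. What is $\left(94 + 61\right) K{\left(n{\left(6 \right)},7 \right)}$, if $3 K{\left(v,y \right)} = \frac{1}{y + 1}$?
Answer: $\frac{155}{24} \approx 6.4583$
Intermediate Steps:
$n{\left(q \right)} = - \frac{q^{2}}{9}$ ($n{\left(q \right)} = - \frac{q q}{9} = - \frac{q^{2}}{9}$)
$K{\left(v,y \right)} = \frac{1}{3 \left(1 + y\right)}$ ($K{\left(v,y \right)} = \frac{1}{3 \left(y + 1\right)} = \frac{1}{3 \left(1 + y\right)}$)
$\left(94 + 61\right) K{\left(n{\left(6 \right)},7 \right)} = \left(94 + 61\right) \frac{1}{3 \left(1 + 7\right)} = 155 \frac{1}{3 \cdot 8} = 155 \cdot \frac{1}{3} \cdot \frac{1}{8} = 155 \cdot \frac{1}{24} = \frac{155}{24}$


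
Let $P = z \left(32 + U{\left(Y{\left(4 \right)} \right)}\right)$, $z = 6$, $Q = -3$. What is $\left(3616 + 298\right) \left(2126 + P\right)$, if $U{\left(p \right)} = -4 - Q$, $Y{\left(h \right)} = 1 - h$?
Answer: $9049168$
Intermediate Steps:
$U{\left(p \right)} = -1$ ($U{\left(p \right)} = -4 - -3 = -4 + 3 = -1$)
$P = 186$ ($P = 6 \left(32 - 1\right) = 6 \cdot 31 = 186$)
$\left(3616 + 298\right) \left(2126 + P\right) = \left(3616 + 298\right) \left(2126 + 186\right) = 3914 \cdot 2312 = 9049168$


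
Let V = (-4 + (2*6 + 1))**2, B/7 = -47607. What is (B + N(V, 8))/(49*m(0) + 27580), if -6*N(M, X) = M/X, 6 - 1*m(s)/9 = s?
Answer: -5332011/483616 ≈ -11.025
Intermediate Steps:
B = -333249 (B = 7*(-47607) = -333249)
m(s) = 54 - 9*s
V = 81 (V = (-4 + (12 + 1))**2 = (-4 + 13)**2 = 9**2 = 81)
N(M, X) = -M/(6*X)
(B + N(V, 8))/(49*m(0) + 27580) = (-333249 - 1/6*81/8)/(49*(54 - 9*0) + 27580) = (-333249 - 1/6*81*1/8)/(49*(54 + 0) + 27580) = (-333249 - 27/16)/(49*54 + 27580) = -5332011/(16*(2646 + 27580)) = -5332011/16/30226 = -5332011/16*1/30226 = -5332011/483616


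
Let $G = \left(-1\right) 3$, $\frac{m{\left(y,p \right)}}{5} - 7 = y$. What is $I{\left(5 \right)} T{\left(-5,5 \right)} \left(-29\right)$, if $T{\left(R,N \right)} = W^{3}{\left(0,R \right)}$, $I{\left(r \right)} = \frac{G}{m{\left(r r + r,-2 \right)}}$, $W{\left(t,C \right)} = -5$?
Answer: $- \frac{2175}{37} \approx -58.784$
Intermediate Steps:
$m{\left(y,p \right)} = 35 + 5 y$
$G = -3$
$I{\left(r \right)} = - \frac{3}{35 + 5 r + 5 r^{2}}$ ($I{\left(r \right)} = - \frac{3}{35 + 5 \left(r r + r\right)} = - \frac{3}{35 + 5 \left(r^{2} + r\right)} = - \frac{3}{35 + 5 \left(r + r^{2}\right)} = - \frac{3}{35 + \left(5 r + 5 r^{2}\right)} = - \frac{3}{35 + 5 r + 5 r^{2}}$)
$T{\left(R,N \right)} = -125$ ($T{\left(R,N \right)} = \left(-5\right)^{3} = -125$)
$I{\left(5 \right)} T{\left(-5,5 \right)} \left(-29\right) = - \frac{3}{35 + 5 \cdot 5 \left(1 + 5\right)} \left(-125\right) \left(-29\right) = - \frac{3}{35 + 5 \cdot 5 \cdot 6} \left(-125\right) \left(-29\right) = - \frac{3}{35 + 150} \left(-125\right) \left(-29\right) = - \frac{3}{185} \left(-125\right) \left(-29\right) = \left(-3\right) \frac{1}{185} \left(-125\right) \left(-29\right) = \left(- \frac{3}{185}\right) \left(-125\right) \left(-29\right) = \frac{75}{37} \left(-29\right) = - \frac{2175}{37}$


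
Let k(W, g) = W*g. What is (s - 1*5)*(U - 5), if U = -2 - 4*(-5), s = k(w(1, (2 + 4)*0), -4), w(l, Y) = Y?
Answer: -65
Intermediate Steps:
s = 0 (s = ((2 + 4)*0)*(-4) = (6*0)*(-4) = 0*(-4) = 0)
U = 18 (U = -2 + 20 = 18)
(s - 1*5)*(U - 5) = (0 - 1*5)*(18 - 5) = (0 - 5)*13 = -5*13 = -65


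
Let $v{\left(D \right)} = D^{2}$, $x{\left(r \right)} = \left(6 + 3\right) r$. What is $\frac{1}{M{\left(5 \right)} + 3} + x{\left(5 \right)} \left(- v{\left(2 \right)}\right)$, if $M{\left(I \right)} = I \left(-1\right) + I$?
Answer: $- \frac{539}{3} \approx -179.67$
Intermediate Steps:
$M{\left(I \right)} = 0$ ($M{\left(I \right)} = - I + I = 0$)
$x{\left(r \right)} = 9 r$
$\frac{1}{M{\left(5 \right)} + 3} + x{\left(5 \right)} \left(- v{\left(2 \right)}\right) = \frac{1}{0 + 3} + 9 \cdot 5 \left(- 2^{2}\right) = \frac{1}{3} + 45 \left(\left(-1\right) 4\right) = \frac{1}{3} + 45 \left(-4\right) = \frac{1}{3} - 180 = - \frac{539}{3}$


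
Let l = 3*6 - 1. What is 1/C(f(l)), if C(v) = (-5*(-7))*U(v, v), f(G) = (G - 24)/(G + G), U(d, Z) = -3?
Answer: -1/105 ≈ -0.0095238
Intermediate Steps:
l = 17 (l = 18 - 1 = 17)
f(G) = (-24 + G)/(2*G) (f(G) = (-24 + G)/((2*G)) = (-24 + G)*(1/(2*G)) = (-24 + G)/(2*G))
C(v) = -105 (C(v) = -5*(-7)*(-3) = 35*(-3) = -105)
1/C(f(l)) = 1/(-105) = -1/105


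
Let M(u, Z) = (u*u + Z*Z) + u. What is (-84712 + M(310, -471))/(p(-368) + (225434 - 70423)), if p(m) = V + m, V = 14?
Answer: 233539/154657 ≈ 1.5100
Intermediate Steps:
p(m) = 14 + m
M(u, Z) = u + Z² + u² (M(u, Z) = (u² + Z²) + u = (Z² + u²) + u = u + Z² + u²)
(-84712 + M(310, -471))/(p(-368) + (225434 - 70423)) = (-84712 + (310 + (-471)² + 310²))/((14 - 368) + (225434 - 70423)) = (-84712 + (310 + 221841 + 96100))/(-354 + 155011) = (-84712 + 318251)/154657 = 233539*(1/154657) = 233539/154657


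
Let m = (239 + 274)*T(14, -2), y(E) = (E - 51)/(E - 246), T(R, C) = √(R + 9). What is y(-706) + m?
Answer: 757/952 + 513*√23 ≈ 2461.1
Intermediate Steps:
T(R, C) = √(9 + R)
y(E) = (-51 + E)/(-246 + E)
m = 513*√23 (m = (239 + 274)*√(9 + 14) = 513*√23 ≈ 2460.3)
y(-706) + m = (-51 - 706)/(-246 - 706) + 513*√23 = -757/(-952) + 513*√23 = -1/952*(-757) + 513*√23 = 757/952 + 513*√23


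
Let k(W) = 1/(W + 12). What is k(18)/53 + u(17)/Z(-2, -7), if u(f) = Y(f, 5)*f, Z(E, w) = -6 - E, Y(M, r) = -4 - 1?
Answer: 67577/3180 ≈ 21.251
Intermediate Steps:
Y(M, r) = -5
k(W) = 1/(12 + W)
u(f) = -5*f
k(18)/53 + u(17)/Z(-2, -7) = 1/((12 + 18)*53) + (-5*17)/(-6 - 1*(-2)) = (1/53)/30 - 85/(-6 + 2) = (1/30)*(1/53) - 85/(-4) = 1/1590 - 85*(-¼) = 1/1590 + 85/4 = 67577/3180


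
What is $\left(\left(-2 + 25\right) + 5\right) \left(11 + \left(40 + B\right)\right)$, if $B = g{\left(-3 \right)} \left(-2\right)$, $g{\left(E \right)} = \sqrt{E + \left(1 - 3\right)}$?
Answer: $1428 - 56 i \sqrt{5} \approx 1428.0 - 125.22 i$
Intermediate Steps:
$g{\left(E \right)} = \sqrt{-2 + E}$ ($g{\left(E \right)} = \sqrt{E + \left(1 - 3\right)} = \sqrt{E - 2} = \sqrt{-2 + E}$)
$B = - 2 i \sqrt{5}$ ($B = \sqrt{-2 - 3} \left(-2\right) = \sqrt{-5} \left(-2\right) = i \sqrt{5} \left(-2\right) = - 2 i \sqrt{5} \approx - 4.4721 i$)
$\left(\left(-2 + 25\right) + 5\right) \left(11 + \left(40 + B\right)\right) = \left(\left(-2 + 25\right) + 5\right) \left(11 + \left(40 - 2 i \sqrt{5}\right)\right) = \left(23 + 5\right) \left(51 - 2 i \sqrt{5}\right) = 28 \left(51 - 2 i \sqrt{5}\right) = 1428 - 56 i \sqrt{5}$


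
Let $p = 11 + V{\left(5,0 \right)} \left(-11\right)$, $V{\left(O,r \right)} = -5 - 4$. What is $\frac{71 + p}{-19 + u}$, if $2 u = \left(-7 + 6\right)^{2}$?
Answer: $- \frac{362}{37} \approx -9.7838$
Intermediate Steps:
$V{\left(O,r \right)} = -9$
$u = \frac{1}{2}$ ($u = \frac{\left(-7 + 6\right)^{2}}{2} = \frac{\left(-1\right)^{2}}{2} = \frac{1}{2} \cdot 1 = \frac{1}{2} \approx 0.5$)
$p = 110$ ($p = 11 - -99 = 11 + 99 = 110$)
$\frac{71 + p}{-19 + u} = \frac{71 + 110}{-19 + \frac{1}{2}} = \frac{181}{- \frac{37}{2}} = 181 \left(- \frac{2}{37}\right) = - \frac{362}{37}$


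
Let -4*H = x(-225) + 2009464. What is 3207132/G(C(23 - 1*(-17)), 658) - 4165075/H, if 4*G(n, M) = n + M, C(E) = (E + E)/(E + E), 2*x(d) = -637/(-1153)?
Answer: 59470466789124088/3053690425239 ≈ 19475.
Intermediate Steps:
x(d) = 637/2306 (x(d) = (-637/(-1153))/2 = (-637*(-1/1153))/2 = (½)*(637/1153) = 637/2306)
C(E) = 1 (C(E) = (2*E)/((2*E)) = (2*E)*(1/(2*E)) = 1)
H = -4633824621/9224 (H = -(637/2306 + 2009464)/4 = -¼*4633824621/2306 = -4633824621/9224 ≈ -5.0237e+5)
G(n, M) = M/4 + n/4 (G(n, M) = (n + M)/4 = (M + n)/4 = M/4 + n/4)
3207132/G(C(23 - 1*(-17)), 658) - 4165075/H = 3207132/((¼)*658 + (¼)*1) - 4165075/(-4633824621/9224) = 3207132/(329/2 + ¼) - 4165075*(-9224/4633824621) = 3207132/(659/4) + 38418651800/4633824621 = 3207132*(4/659) + 38418651800/4633824621 = 12828528/659 + 38418651800/4633824621 = 59470466789124088/3053690425239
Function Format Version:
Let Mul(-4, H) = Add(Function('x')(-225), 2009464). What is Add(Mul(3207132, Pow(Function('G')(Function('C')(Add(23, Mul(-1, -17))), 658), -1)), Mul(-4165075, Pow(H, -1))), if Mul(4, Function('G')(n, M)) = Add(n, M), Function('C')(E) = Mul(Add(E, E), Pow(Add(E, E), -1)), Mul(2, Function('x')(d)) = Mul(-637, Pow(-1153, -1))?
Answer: Rational(59470466789124088, 3053690425239) ≈ 19475.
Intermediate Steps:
Function('x')(d) = Rational(637, 2306) (Function('x')(d) = Mul(Rational(1, 2), Mul(-637, Pow(-1153, -1))) = Mul(Rational(1, 2), Mul(-637, Rational(-1, 1153))) = Mul(Rational(1, 2), Rational(637, 1153)) = Rational(637, 2306))
Function('C')(E) = 1 (Function('C')(E) = Mul(Mul(2, E), Pow(Mul(2, E), -1)) = Mul(Mul(2, E), Mul(Rational(1, 2), Pow(E, -1))) = 1)
H = Rational(-4633824621, 9224) (H = Mul(Rational(-1, 4), Add(Rational(637, 2306), 2009464)) = Mul(Rational(-1, 4), Rational(4633824621, 2306)) = Rational(-4633824621, 9224) ≈ -5.0237e+5)
Function('G')(n, M) = Add(Mul(Rational(1, 4), M), Mul(Rational(1, 4), n)) (Function('G')(n, M) = Mul(Rational(1, 4), Add(n, M)) = Mul(Rational(1, 4), Add(M, n)) = Add(Mul(Rational(1, 4), M), Mul(Rational(1, 4), n)))
Add(Mul(3207132, Pow(Function('G')(Function('C')(Add(23, Mul(-1, -17))), 658), -1)), Mul(-4165075, Pow(H, -1))) = Add(Mul(3207132, Pow(Add(Mul(Rational(1, 4), 658), Mul(Rational(1, 4), 1)), -1)), Mul(-4165075, Pow(Rational(-4633824621, 9224), -1))) = Add(Mul(3207132, Pow(Add(Rational(329, 2), Rational(1, 4)), -1)), Mul(-4165075, Rational(-9224, 4633824621))) = Add(Mul(3207132, Pow(Rational(659, 4), -1)), Rational(38418651800, 4633824621)) = Add(Mul(3207132, Rational(4, 659)), Rational(38418651800, 4633824621)) = Add(Rational(12828528, 659), Rational(38418651800, 4633824621)) = Rational(59470466789124088, 3053690425239)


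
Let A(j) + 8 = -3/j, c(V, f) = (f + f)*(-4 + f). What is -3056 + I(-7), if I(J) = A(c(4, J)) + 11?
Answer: -470165/154 ≈ -3053.0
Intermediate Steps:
c(V, f) = 2*f*(-4 + f) (c(V, f) = (2*f)*(-4 + f) = 2*f*(-4 + f))
A(j) = -8 - 3/j
I(J) = 3 - 3/(2*J*(-4 + J)) (I(J) = (-8 - 3*1/(2*J*(-4 + J))) + 11 = (-8 - 3/(2*J*(-4 + J))) + 11 = 3 - 3/(2*J*(-4 + J)))
-3056 + I(-7) = -3056 + (3/2)*(-1 + 2*(-7)*(-4 - 7))/(-7*(-4 - 7)) = -3056 + (3/2)*(-⅐)*(-1 + 2*(-7)*(-11))/(-11) = -3056 + (3/2)*(-⅐)*(-1/11)*(-1 + 154) = -3056 + (3/2)*(-⅐)*(-1/11)*153 = -3056 + 459/154 = -470165/154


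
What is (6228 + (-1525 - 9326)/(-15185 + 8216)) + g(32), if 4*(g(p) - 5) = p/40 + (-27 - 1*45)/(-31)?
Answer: 2245126863/360065 ≈ 6235.3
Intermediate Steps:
g(p) = 173/31 + p/160 (g(p) = 5 + (p/40 + (-27 - 1*45)/(-31))/4 = 5 + (p*(1/40) + (-27 - 45)*(-1/31))/4 = 5 + (p/40 - 72*(-1/31))/4 = 5 + (p/40 + 72/31)/4 = 5 + (72/31 + p/40)/4 = 5 + (18/31 + p/160) = 173/31 + p/160)
(6228 + (-1525 - 9326)/(-15185 + 8216)) + g(32) = (6228 + (-1525 - 9326)/(-15185 + 8216)) + (173/31 + (1/160)*32) = (6228 - 10851/(-6969)) + (173/31 + 1/5) = (6228 - 10851*(-1/6969)) + 896/155 = (6228 + 3617/2323) + 896/155 = 14471261/2323 + 896/155 = 2245126863/360065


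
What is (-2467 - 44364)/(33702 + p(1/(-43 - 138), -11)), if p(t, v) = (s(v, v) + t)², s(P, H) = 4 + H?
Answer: -1534230391/1105719046 ≈ -1.3875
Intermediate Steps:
p(t, v) = (4 + t + v)² (p(t, v) = ((4 + v) + t)² = (4 + t + v)²)
(-2467 - 44364)/(33702 + p(1/(-43 - 138), -11)) = (-2467 - 44364)/(33702 + (4 + 1/(-43 - 138) - 11)²) = -46831/(33702 + (4 + 1/(-181) - 11)²) = -46831/(33702 + (4 - 1/181 - 11)²) = -46831/(33702 + (-1268/181)²) = -46831/(33702 + 1607824/32761) = -46831/1105719046/32761 = -46831*32761/1105719046 = -1534230391/1105719046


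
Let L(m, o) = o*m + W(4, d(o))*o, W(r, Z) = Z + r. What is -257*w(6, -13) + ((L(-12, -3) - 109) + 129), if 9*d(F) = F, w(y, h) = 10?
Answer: -2525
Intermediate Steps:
d(F) = F/9
L(m, o) = m*o + o*(4 + o/9) (L(m, o) = o*m + (o/9 + 4)*o = m*o + (4 + o/9)*o = m*o + o*(4 + o/9))
-257*w(6, -13) + ((L(-12, -3) - 109) + 129) = -257*10 + (((1/9)*(-3)*(36 - 3 + 9*(-12)) - 109) + 129) = -2570 + (((1/9)*(-3)*(36 - 3 - 108) - 109) + 129) = -2570 + (((1/9)*(-3)*(-75) - 109) + 129) = -2570 + ((25 - 109) + 129) = -2570 + (-84 + 129) = -2570 + 45 = -2525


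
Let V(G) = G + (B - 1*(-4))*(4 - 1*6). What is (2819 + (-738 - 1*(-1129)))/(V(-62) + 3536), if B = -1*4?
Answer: 535/579 ≈ 0.92401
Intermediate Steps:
B = -4
V(G) = G (V(G) = G + (-4 - 1*(-4))*(4 - 1*6) = G + (-4 + 4)*(4 - 6) = G + 0*(-2) = G + 0 = G)
(2819 + (-738 - 1*(-1129)))/(V(-62) + 3536) = (2819 + (-738 - 1*(-1129)))/(-62 + 3536) = (2819 + (-738 + 1129))/3474 = (2819 + 391)*(1/3474) = 3210*(1/3474) = 535/579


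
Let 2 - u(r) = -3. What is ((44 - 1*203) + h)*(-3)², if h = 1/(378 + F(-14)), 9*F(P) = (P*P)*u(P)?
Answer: -6270561/4382 ≈ -1431.0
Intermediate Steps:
u(r) = 5 (u(r) = 2 - 1*(-3) = 2 + 3 = 5)
F(P) = 5*P²/9 (F(P) = ((P*P)*5)/9 = (P²*5)/9 = (5*P²)/9 = 5*P²/9)
h = 9/4382 (h = 1/(378 + (5/9)*(-14)²) = 1/(378 + (5/9)*196) = 1/(378 + 980/9) = 1/(4382/9) = 9/4382 ≈ 0.0020539)
((44 - 1*203) + h)*(-3)² = ((44 - 1*203) + 9/4382)*(-3)² = ((44 - 203) + 9/4382)*9 = (-159 + 9/4382)*9 = -696729/4382*9 = -6270561/4382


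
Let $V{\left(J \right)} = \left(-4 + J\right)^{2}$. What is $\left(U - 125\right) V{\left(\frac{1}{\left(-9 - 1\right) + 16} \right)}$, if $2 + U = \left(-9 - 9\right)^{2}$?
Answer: $\frac{104213}{36} \approx 2894.8$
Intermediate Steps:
$U = 322$ ($U = -2 + \left(-9 - 9\right)^{2} = -2 + \left(-18\right)^{2} = -2 + 324 = 322$)
$\left(U - 125\right) V{\left(\frac{1}{\left(-9 - 1\right) + 16} \right)} = \left(322 - 125\right) \left(-4 + \frac{1}{\left(-9 - 1\right) + 16}\right)^{2} = 197 \left(-4 + \frac{1}{-10 + 16}\right)^{2} = 197 \left(-4 + \frac{1}{6}\right)^{2} = 197 \left(- \frac{23}{6}\right)^{2} = 197 \cdot \frac{529}{36} = \frac{104213}{36}$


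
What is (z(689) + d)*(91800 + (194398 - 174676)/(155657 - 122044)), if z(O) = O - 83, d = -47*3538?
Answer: -511237636452960/33613 ≈ -1.5210e+10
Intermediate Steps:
d = -166286
z(O) = -83 + O
(z(689) + d)*(91800 + (194398 - 174676)/(155657 - 122044)) = ((-83 + 689) - 166286)*(91800 + (194398 - 174676)/(155657 - 122044)) = (606 - 166286)*(91800 + 19722/33613) = -165680*(91800 + 19722*(1/33613)) = -165680*(91800 + 19722/33613) = -165680*3085693122/33613 = -511237636452960/33613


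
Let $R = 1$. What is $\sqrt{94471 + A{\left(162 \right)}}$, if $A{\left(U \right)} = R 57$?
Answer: $8 \sqrt{1477} \approx 307.45$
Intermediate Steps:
$A{\left(U \right)} = 57$ ($A{\left(U \right)} = 1 \cdot 57 = 57$)
$\sqrt{94471 + A{\left(162 \right)}} = \sqrt{94471 + 57} = \sqrt{94528} = 8 \sqrt{1477}$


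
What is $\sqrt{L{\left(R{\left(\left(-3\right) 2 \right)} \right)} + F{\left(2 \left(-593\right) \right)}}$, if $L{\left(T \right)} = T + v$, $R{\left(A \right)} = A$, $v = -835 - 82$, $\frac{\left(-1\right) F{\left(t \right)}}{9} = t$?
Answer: $7 \sqrt{199} \approx 98.747$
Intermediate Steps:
$F{\left(t \right)} = - 9 t$
$v = -917$ ($v = -835 - 82 = -917$)
$L{\left(T \right)} = -917 + T$ ($L{\left(T \right)} = T - 917 = -917 + T$)
$\sqrt{L{\left(R{\left(\left(-3\right) 2 \right)} \right)} + F{\left(2 \left(-593\right) \right)}} = \sqrt{\left(-917 - 6\right) - 9 \cdot 2 \left(-593\right)} = \sqrt{\left(-917 - 6\right) - -10674} = \sqrt{-923 + 10674} = \sqrt{9751} = 7 \sqrt{199}$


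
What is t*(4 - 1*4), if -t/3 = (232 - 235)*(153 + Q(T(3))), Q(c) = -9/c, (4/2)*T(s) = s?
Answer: 0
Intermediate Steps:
T(s) = s/2
t = 1323 (t = -3*(232 - 235)*(153 - 9/((½)*3)) = -(-9)*(153 - 9/3/2) = -(-9)*(153 - 9*⅔) = -(-9)*(153 - 6) = -(-9)*147 = -3*(-441) = 1323)
t*(4 - 1*4) = 1323*(4 - 1*4) = 1323*(4 - 4) = 1323*0 = 0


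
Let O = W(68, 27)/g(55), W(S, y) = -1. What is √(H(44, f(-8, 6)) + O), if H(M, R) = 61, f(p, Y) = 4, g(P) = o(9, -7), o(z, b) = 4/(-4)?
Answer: √62 ≈ 7.8740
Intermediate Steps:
o(z, b) = -1 (o(z, b) = 4*(-¼) = -1)
g(P) = -1
O = 1 (O = -1/(-1) = -1*(-1) = 1)
√(H(44, f(-8, 6)) + O) = √(61 + 1) = √62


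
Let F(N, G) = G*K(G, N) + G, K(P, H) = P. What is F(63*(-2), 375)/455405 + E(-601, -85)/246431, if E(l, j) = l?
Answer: 6894614519/22445181911 ≈ 0.30718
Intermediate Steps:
F(N, G) = G + G² (F(N, G) = G*G + G = G² + G = G + G²)
F(63*(-2), 375)/455405 + E(-601, -85)/246431 = (375*(1 + 375))/455405 - 601/246431 = (375*376)*(1/455405) - 601*1/246431 = 141000*(1/455405) - 601/246431 = 28200/91081 - 601/246431 = 6894614519/22445181911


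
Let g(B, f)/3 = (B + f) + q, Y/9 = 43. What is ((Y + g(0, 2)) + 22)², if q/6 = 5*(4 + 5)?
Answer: 1500625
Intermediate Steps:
Y = 387 (Y = 9*43 = 387)
q = 270 (q = 6*(5*(4 + 5)) = 6*(5*9) = 6*45 = 270)
g(B, f) = 810 + 3*B + 3*f (g(B, f) = 3*((B + f) + 270) = 3*(270 + B + f) = 810 + 3*B + 3*f)
((Y + g(0, 2)) + 22)² = ((387 + (810 + 3*0 + 3*2)) + 22)² = ((387 + (810 + 0 + 6)) + 22)² = ((387 + 816) + 22)² = (1203 + 22)² = 1225² = 1500625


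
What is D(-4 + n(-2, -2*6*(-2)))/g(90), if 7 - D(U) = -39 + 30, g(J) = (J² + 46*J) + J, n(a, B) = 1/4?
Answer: 8/6165 ≈ 0.0012976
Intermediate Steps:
n(a, B) = ¼
g(J) = J² + 47*J
D(U) = 16 (D(U) = 7 - (-39 + 30) = 7 - 1*(-9) = 7 + 9 = 16)
D(-4 + n(-2, -2*6*(-2)))/g(90) = 16/((90*(47 + 90))) = 16/((90*137)) = 16/12330 = 16*(1/12330) = 8/6165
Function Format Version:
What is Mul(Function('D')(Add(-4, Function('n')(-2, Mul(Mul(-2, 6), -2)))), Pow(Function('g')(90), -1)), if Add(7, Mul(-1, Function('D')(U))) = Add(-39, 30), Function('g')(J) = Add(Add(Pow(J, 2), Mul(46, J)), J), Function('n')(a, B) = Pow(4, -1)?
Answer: Rational(8, 6165) ≈ 0.0012976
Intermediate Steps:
Function('n')(a, B) = Rational(1, 4)
Function('g')(J) = Add(Pow(J, 2), Mul(47, J))
Function('D')(U) = 16 (Function('D')(U) = Add(7, Mul(-1, Add(-39, 30))) = Add(7, Mul(-1, -9)) = Add(7, 9) = 16)
Mul(Function('D')(Add(-4, Function('n')(-2, Mul(Mul(-2, 6), -2)))), Pow(Function('g')(90), -1)) = Mul(16, Pow(Mul(90, Add(47, 90)), -1)) = Mul(16, Pow(Mul(90, 137), -1)) = Mul(16, Pow(12330, -1)) = Mul(16, Rational(1, 12330)) = Rational(8, 6165)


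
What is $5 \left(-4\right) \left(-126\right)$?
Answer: $2520$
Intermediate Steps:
$5 \left(-4\right) \left(-126\right) = \left(-20\right) \left(-126\right) = 2520$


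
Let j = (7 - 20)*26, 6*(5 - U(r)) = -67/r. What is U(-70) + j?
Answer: -139927/420 ≈ -333.16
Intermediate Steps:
U(r) = 5 + 67/(6*r) (U(r) = 5 - (-67)/(6*r) = 5 + 67/(6*r))
j = -338 (j = -13*26 = -338)
U(-70) + j = (5 + (67/6)/(-70)) - 338 = (5 + (67/6)*(-1/70)) - 338 = (5 - 67/420) - 338 = 2033/420 - 338 = -139927/420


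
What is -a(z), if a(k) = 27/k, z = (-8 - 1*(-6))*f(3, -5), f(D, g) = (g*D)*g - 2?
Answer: 27/146 ≈ 0.18493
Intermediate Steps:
f(D, g) = -2 + D*g**2 (f(D, g) = (D*g)*g - 2 = D*g**2 - 2 = -2 + D*g**2)
z = -146 (z = (-8 - 1*(-6))*(-2 + 3*(-5)**2) = (-8 + 6)*(-2 + 3*25) = -2*(-2 + 75) = -2*73 = -146)
-a(z) = -27/(-146) = -27*(-1)/146 = -1*(-27/146) = 27/146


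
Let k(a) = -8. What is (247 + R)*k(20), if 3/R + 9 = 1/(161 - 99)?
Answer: -1099144/557 ≈ -1973.3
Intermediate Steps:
R = -186/557 (R = 3/(-9 + 1/(161 - 99)) = 3/(-9 + 1/62) = 3/(-557/62) = 3*(-62/557) = -186/557 ≈ -0.33393)
(247 + R)*k(20) = (247 - 186/557)*(-8) = (137393/557)*(-8) = -1099144/557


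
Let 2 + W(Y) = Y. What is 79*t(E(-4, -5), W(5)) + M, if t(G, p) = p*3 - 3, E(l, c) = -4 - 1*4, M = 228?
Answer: 702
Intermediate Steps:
E(l, c) = -8 (E(l, c) = -4 - 4 = -8)
W(Y) = -2 + Y
t(G, p) = -3 + 3*p (t(G, p) = 3*p - 3 = -3 + 3*p)
79*t(E(-4, -5), W(5)) + M = 79*(-3 + 3*(-2 + 5)) + 228 = 79*(-3 + 3*3) + 228 = 79*(-3 + 9) + 228 = 79*6 + 228 = 474 + 228 = 702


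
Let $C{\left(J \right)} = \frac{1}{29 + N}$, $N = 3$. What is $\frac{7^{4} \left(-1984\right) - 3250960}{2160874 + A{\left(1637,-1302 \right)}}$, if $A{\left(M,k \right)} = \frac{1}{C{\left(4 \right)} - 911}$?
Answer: $- \frac{116815986072}{31495818971} \approx -3.7089$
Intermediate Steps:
$C{\left(J \right)} = \frac{1}{32}$ ($C{\left(J \right)} = \frac{1}{29 + 3} = \frac{1}{32}$)
$A{\left(M,k \right)} = - \frac{32}{29151}$ ($A{\left(M,k \right)} = \frac{1}{\frac{1}{32} - 911} = \frac{1}{- \frac{29151}{32}} = - \frac{32}{29151}$)
$\frac{7^{4} \left(-1984\right) - 3250960}{2160874 + A{\left(1637,-1302 \right)}} = \frac{7^{4} \left(-1984\right) - 3250960}{2160874 - \frac{32}{29151}} = \frac{2401 \left(-1984\right) - 3250960}{\frac{62991637942}{29151}} = \left(-4763584 - 3250960\right) \frac{29151}{62991637942} = \left(-8014544\right) \frac{29151}{62991637942} = - \frac{116815986072}{31495818971}$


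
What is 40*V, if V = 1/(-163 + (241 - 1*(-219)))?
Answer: 40/297 ≈ 0.13468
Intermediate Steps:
V = 1/297 (V = 1/(-163 + (241 + 219)) = 1/(-163 + 460) = 1/297 ≈ 0.0033670)
40*V = 40*(1/297) = 40/297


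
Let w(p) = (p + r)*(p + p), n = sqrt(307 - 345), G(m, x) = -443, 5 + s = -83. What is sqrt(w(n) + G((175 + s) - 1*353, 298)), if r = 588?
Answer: sqrt(-519 + 1176*I*sqrt(38)) ≈ 58.09 + 62.398*I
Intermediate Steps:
s = -88 (s = -5 - 83 = -88)
n = I*sqrt(38) (n = sqrt(-38) = I*sqrt(38) ≈ 6.1644*I)
w(p) = 2*p*(588 + p) (w(p) = (p + 588)*(p + p) = (588 + p)*(2*p) = 2*p*(588 + p))
sqrt(w(n) + G((175 + s) - 1*353, 298)) = sqrt(2*(I*sqrt(38))*(588 + I*sqrt(38)) - 443) = sqrt(2*I*sqrt(38)*(588 + I*sqrt(38)) - 443) = sqrt(-443 + 2*I*sqrt(38)*(588 + I*sqrt(38)))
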